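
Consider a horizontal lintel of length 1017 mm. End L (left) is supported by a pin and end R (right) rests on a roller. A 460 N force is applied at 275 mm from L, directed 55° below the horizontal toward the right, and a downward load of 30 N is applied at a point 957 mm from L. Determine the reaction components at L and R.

Moments about L: R_y·1017 − 460·sin55°·275 − 30·957 = 0 → R_y = 132333/1017 = 130.121 ≈ 130.1 N.
ΣF_y = 0: L_y + 130.121 − 460·sin55° − 30 = 0 → L_y = 276.7 N.
ΣF_x = 0: L_x + 460·cos55° = 0 → L_x = -263.8 N.

L_x = -263.8 N, L_y = 276.7 N, R_y = 130.1 N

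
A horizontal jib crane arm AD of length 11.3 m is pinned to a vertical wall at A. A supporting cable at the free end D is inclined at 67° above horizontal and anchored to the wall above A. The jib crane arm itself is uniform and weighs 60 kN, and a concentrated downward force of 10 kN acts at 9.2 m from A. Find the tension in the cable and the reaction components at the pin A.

T = 41.44 kN, A_x = 16.19 kN, A_y = 31.86 kN

ΣM about A: T·sin67°·11.3 − 60·5.65 − 10·9.2 = 0 → T = 431/(11.3·0.920505) = 41.4355 ≈ 41.44 kN.
ΣF_x = 0: A_x − T·cos67° = 0 → A_x = 41.4355 × 0.390731 = 16.19 kN.
ΣF_y = 0: A_y + T·sin67° − 60 − 10 = 0 → A_y = 70 − 41.4355 × 0.920505 = 31.86 kN.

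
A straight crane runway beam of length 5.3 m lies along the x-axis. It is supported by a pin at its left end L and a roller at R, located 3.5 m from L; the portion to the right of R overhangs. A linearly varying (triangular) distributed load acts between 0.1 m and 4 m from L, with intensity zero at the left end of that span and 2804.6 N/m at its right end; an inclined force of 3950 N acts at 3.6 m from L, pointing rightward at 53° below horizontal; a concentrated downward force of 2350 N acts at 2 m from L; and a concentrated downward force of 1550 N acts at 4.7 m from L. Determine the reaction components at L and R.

Resultant of the triangular load: ½ × 2804.6 × 3.9 = 5468.97 N, acting at 2.7 m from L (one-third of the span from the peak).
Taking moments about L: R_y·3.5 − (½·2804.6·3.9)·2.7 − 3950·sin53°·3.6 − 2350·2 − 1550·4.7 = 0 → R_y = 38107.8/3.5 = 10887.9 ≈ 10890 N.
ΣF_y = 0: L_y + 10887.9 − ½·2804.6·3.9 − 3950·sin53° − 2350 − 1550 = 0 → L_y = 1636 N.
ΣF_x = 0: L_x + 3950·cos53° = 0 → L_x = -2377 N.

L_x = -2377 N, L_y = 1636 N, R_y = 10890 N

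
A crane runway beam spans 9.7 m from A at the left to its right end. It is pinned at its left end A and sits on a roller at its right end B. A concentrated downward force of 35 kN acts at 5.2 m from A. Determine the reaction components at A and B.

A_x = 0, A_y = 16.24 kN, B_y = 18.76 kN

Taking moments about A: B_y·9.7 − 35·5.2 = 0 → B_y = 182/9.7 = 18.7629 ≈ 18.76 kN.
ΣF_y = 0: A_y + 18.7629 − 35 = 0 → A_y = 16.24 kN.
ΣF_x = 0: no horizontal applied forces, so A_x = 0.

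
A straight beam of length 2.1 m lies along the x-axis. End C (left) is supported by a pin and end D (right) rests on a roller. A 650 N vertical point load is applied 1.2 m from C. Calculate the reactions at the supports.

Moments about C: D_y·2.1 − 650·1.2 = 0 → D_y = 780/2.1 = 371.429 ≈ 371.4 N.
ΣF_y = 0: C_y + 371.429 − 650 = 0 → C_y = 278.6 N.
ΣF_x = 0: no horizontal applied forces, so C_x = 0.

C_x = 0, C_y = 278.6 N, D_y = 371.4 N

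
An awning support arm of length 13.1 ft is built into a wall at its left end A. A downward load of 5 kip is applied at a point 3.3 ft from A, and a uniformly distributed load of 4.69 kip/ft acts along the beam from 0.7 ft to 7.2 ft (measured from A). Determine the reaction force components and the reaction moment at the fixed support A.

Resultant of the distributed load: 4.69 × 6.5 = 30.485 kip at 3.95 ft from A.
ΣF_x = 0: A_x = 0.
ΣF_y = 0: A_y − 5 − 4.69·6.5 = 0 → A_y = 35.48 kip.
ΣM about A: M_A − 5·3.3 − (4.69·6.5)·3.95 = 0 → M_A = 136.9 kip·ft.

A_x = 0, A_y = 35.48 kip, M_A = 136.9 kip·ft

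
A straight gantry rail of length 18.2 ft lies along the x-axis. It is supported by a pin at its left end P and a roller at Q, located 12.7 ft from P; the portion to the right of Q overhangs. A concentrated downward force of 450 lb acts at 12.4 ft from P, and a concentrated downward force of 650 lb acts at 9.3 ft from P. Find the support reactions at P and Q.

Moments about P: Q_y·12.7 − 450·12.4 − 650·9.3 = 0 → Q_y = 11625/12.7 = 915.354 ≈ 915.4 lb.
ΣF_y = 0: P_y + 915.354 − 450 − 650 = 0 → P_y = 184.6 lb.
ΣF_x = 0: no horizontal applied forces, so P_x = 0.

P_x = 0, P_y = 184.6 lb, Q_y = 915.4 lb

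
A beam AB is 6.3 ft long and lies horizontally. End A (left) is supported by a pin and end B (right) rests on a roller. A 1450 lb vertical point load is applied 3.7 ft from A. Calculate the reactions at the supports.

A_x = 0, A_y = 598.4 lb, B_y = 851.6 lb

Taking moments about A: B_y·6.3 − 1450·3.7 = 0 → B_y = 5365/6.3 = 851.587 ≈ 851.6 lb.
ΣF_y = 0: A_y + 851.587 − 1450 = 0 → A_y = 598.4 lb.
ΣF_x = 0: no horizontal applied forces, so A_x = 0.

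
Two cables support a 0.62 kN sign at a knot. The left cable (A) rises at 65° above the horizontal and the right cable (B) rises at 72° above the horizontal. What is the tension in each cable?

ΣF_x = 0: −T_A·cos65° + T_B·cos72° = 0 → T_B = 1.36762·T_A.
ΣF_y = 0: T_A·sin65° + T_B·sin72° = 0.62.
Substitute: T_A·(0.906308 + 1.36762·0.951057) = 0.62 → T_A = 0.280925 ≈ 0.2809 kN.
Then T_B = 1.36762 × 0.280925 = 0.3842 kN.

T_A = 0.2809 kN, T_B = 0.3842 kN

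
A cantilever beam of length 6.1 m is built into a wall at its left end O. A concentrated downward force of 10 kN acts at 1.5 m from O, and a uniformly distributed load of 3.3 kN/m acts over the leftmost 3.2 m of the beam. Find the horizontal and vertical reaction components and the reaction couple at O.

Resultant of the distributed load: 3.3 × 3.2 = 10.56 kN at 1.6 m from O.
ΣF_x = 0: O_x = 0.
ΣF_y = 0: O_y − 10 − 3.3·3.2 = 0 → O_y = 20.56 kN.
ΣM about O: M_O − 10·1.5 − (3.3·3.2)·1.6 = 0 → M_O = 31.90 kN·m.

O_x = 0, O_y = 20.56 kN, M_O = 31.90 kN·m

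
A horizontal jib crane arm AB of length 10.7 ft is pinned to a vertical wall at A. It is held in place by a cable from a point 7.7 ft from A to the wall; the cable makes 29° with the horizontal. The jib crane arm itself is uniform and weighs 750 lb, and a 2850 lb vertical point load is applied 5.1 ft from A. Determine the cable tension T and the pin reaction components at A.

T = 4968 lb, A_x = 4346 lb, A_y = 1191 lb

ΣM about A: T·sin29°·7.7 − 750·5.35 − 2850·5.1 = 0 → T = 18547.5/(7.7·0.48481) = 4968.47 ≈ 4968 lb.
ΣF_x = 0: A_x − T·cos29° = 0 → A_x = 4968.47 × 0.87462 = 4346 lb.
ΣF_y = 0: A_y + T·sin29° − 750 − 2850 = 0 → A_y = 3600 − 4968.47 × 0.48481 = 1191 lb.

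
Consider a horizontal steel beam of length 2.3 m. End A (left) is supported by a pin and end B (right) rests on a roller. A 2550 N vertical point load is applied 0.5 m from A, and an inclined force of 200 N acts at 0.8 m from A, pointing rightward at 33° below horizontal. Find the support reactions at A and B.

A_x = -167.7 N, A_y = 2067 N, B_y = 592.2 N

Taking moments about A: B_y·2.3 − 2550·0.5 − 200·sin33°·0.8 = 0 → B_y = 1362.14/2.3 = 592.235 ≈ 592.2 N.
ΣF_y = 0: A_y + 592.235 − 2550 − 200·sin33° = 0 → A_y = 2067 N.
ΣF_x = 0: A_x + 200·cos33° = 0 → A_x = -167.7 N.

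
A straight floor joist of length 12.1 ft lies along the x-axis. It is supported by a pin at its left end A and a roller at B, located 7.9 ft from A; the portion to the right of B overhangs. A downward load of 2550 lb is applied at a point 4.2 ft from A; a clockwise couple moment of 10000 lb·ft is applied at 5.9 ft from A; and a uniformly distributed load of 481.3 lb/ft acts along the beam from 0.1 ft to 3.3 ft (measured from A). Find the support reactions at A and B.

Resultant of the distributed load: 481.3 × 3.2 = 1540.16 lb at 1.7 ft from A.
Moments about A: B_y·7.9 − 2550·4.2 − 10000 − (481.3·3.2)·1.7 = 0 → B_y = 23328.272/7.9 = 2952.95 ≈ 2953 lb.
ΣF_y = 0: A_y + 2952.95 − 2550 − 481.3·3.2 = 0 → A_y = 1137 lb.
ΣF_x = 0: no horizontal applied forces, so A_x = 0.

A_x = 0, A_y = 1137 lb, B_y = 2953 lb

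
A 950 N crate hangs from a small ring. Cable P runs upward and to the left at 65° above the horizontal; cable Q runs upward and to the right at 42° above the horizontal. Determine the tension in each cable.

T_P = 738.2 N, T_Q = 419.8 N

ΣF_x = 0: −T_P·cos65° + T_Q·cos42° = 0 → T_Q = 0.568689·T_P.
ΣF_y = 0: T_P·sin65° + T_Q·sin42° = 950.
Substitute: T_P·(0.906308 + 0.568689·0.669131) = 950 → T_P = 738.245 ≈ 738.2 N.
Then T_Q = 0.568689 × 738.245 = 419.8 N.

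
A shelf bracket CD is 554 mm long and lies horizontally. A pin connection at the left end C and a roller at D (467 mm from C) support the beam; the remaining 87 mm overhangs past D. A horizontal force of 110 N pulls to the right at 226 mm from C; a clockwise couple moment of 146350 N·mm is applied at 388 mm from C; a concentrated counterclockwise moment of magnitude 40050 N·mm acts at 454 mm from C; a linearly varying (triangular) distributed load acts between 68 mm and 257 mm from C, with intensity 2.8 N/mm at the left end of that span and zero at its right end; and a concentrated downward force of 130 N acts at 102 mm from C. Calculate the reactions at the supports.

Resultant of the triangular load: ½ × 2.8 × 189 = 264.6 N, acting at 131 mm from C (one-third of the span from the peak).
Moments about C: D_y·467 − 146350 + 40050 − (½·2.8·189)·131 − 130·102 = 0 → D_y = 154222.6/467 = 330.241 ≈ 330.2 N.
ΣF_y = 0: C_y + 330.241 − ½·2.8·189 − 130 = 0 → C_y = 64.36 N.
ΣF_x = 0: C_x + 110 = 0 → C_x = -110.0 N.

C_x = -110.0 N, C_y = 64.36 N, D_y = 330.2 N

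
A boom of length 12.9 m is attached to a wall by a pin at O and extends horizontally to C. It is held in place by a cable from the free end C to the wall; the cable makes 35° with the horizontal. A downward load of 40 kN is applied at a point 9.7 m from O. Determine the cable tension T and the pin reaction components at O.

ΣM about O: T·sin35°·12.9 − 40·9.7 = 0 → T = 388/(12.9·0.573576) = 52.4386 ≈ 52.44 kN.
ΣF_x = 0: O_x − T·cos35° = 0 → O_x = 52.4386 × 0.819152 = 42.96 kN.
ΣF_y = 0: O_y + T·sin35° − 40 = 0 → O_y = 40 − 52.4386 × 0.573576 = 9.922 kN.

T = 52.44 kN, O_x = 42.96 kN, O_y = 9.922 kN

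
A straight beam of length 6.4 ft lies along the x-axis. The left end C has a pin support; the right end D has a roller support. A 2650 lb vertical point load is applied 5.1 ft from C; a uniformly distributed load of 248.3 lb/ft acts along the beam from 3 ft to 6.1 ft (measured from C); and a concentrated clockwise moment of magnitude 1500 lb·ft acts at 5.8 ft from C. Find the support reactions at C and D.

Resultant of the distributed load: 248.3 × 3.1 = 769.73 lb at 4.55 ft from C.
Moments about C: D_y·6.4 − 2650·5.1 − (248.3·3.1)·4.55 − 1500 = 0 → D_y = 18517.2715/6.4 = 2893.32 ≈ 2893 lb.
ΣF_y = 0: C_y + 2893.32 − 2650 − 248.3·3.1 = 0 → C_y = 526.4 lb.
ΣF_x = 0: no horizontal applied forces, so C_x = 0.

C_x = 0, C_y = 526.4 lb, D_y = 2893 lb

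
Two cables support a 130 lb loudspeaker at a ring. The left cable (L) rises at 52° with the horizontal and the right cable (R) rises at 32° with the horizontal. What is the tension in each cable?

ΣF_x = 0: −T_L·cos52° + T_R·cos32° = 0 → T_R = 0.725975·T_L.
ΣF_y = 0: T_L·sin52° + T_R·sin32° = 130.
Substitute: T_L·(0.788011 + 0.725975·0.529919) = 130 → T_L = 110.854 ≈ 110.9 lb.
Then T_R = 0.725975 × 110.854 = 80.48 lb.

T_L = 110.9 lb, T_R = 80.48 lb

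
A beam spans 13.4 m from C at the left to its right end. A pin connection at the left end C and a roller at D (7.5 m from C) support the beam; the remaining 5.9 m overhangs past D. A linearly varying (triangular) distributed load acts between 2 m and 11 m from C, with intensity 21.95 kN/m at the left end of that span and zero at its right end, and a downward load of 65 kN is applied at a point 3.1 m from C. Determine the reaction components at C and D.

Resultant of the triangular load: ½ × 21.95 × 9 = 98.775 kN, acting at 5 m from C (one-third of the span from the peak).
Moments about C: D_y·7.5 − (½·21.95·9)·5 − 65·3.1 = 0 → D_y = 695.375/7.5 = 92.7167 ≈ 92.72 kN.
ΣF_y = 0: C_y + 92.7167 − ½·21.95·9 − 65 = 0 → C_y = 71.06 kN.
ΣF_x = 0: no horizontal applied forces, so C_x = 0.

C_x = 0, C_y = 71.06 kN, D_y = 92.72 kN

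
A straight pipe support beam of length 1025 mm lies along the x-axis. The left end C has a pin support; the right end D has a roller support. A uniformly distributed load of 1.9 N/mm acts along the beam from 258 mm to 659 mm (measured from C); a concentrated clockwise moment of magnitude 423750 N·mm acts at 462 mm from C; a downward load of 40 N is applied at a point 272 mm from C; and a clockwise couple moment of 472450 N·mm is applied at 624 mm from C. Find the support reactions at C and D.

C_x = 0, C_y = -423.9 N, D_y = 1226 N

Resultant of the distributed load: 1.9 × 401 = 761.9 N at 458.5 mm from C.
ΣM about C: D_y·1025 − (1.9·401)·458.5 − 423750 − 40·272 − 472450 = 0 → D_y = 1256411.15/1025 = 1225.77 ≈ 1226 N.
ΣF_y = 0: C_y + 1225.77 − 1.9·401 − 40 = 0 → C_y = -423.9 N.
ΣF_x = 0: no horizontal applied forces, so C_x = 0.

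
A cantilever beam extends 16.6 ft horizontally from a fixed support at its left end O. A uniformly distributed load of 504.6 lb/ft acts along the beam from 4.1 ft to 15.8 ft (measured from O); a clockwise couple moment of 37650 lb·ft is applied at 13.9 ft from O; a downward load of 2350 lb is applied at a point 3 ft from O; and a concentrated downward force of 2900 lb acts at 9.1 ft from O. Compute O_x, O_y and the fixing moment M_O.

Resultant of the distributed load: 504.6 × 11.7 = 5903.82 lb at 9.95 ft from O.
ΣF_x = 0: O_x = 0.
ΣF_y = 0: O_y − 504.6·11.7 − 2350 − 2900 = 0 → O_y = 11150 lb.
ΣM about O: M_O − (504.6·11.7)·9.95 − 37650 − 2350·3 − 2900·9.1 = 0 → M_O = 129800 lb·ft.

O_x = 0, O_y = 11150 lb, M_O = 129800 lb·ft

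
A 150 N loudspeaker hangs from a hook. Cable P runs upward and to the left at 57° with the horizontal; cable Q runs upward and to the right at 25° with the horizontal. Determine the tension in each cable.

ΣF_x = 0: −T_P·cos57° + T_Q·cos25° = 0 → T_Q = 0.600943·T_P.
ΣF_y = 0: T_P·sin57° + T_Q·sin25° = 150.
Substitute: T_P·(0.838671 + 0.600943·0.422618) = 150 → T_P = 137.282 ≈ 137.3 N.
Then T_Q = 0.600943 × 137.282 = 82.50 N.

T_P = 137.3 N, T_Q = 82.50 N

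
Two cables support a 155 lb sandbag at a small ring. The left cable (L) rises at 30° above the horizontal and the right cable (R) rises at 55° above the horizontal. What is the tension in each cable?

ΣF_x = 0: −T_L·cos30° + T_R·cos55° = 0 → T_R = 1.50987·T_L.
ΣF_y = 0: T_L·sin30° + T_R·sin55° = 155.
Substitute: T_L·(0.5 + 1.50987·0.819152) = 155 → T_L = 89.2439 ≈ 89.24 lb.
Then T_R = 1.50987 × 89.2439 = 134.7 lb.

T_L = 89.24 lb, T_R = 134.7 lb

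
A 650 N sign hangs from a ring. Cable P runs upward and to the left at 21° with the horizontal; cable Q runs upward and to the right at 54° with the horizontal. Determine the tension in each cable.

T_P = 395.5 N, T_Q = 628.2 N

ΣF_x = 0: −T_P·cos21° + T_Q·cos54° = 0 → T_Q = 1.5883·T_P.
ΣF_y = 0: T_P·sin21° + T_Q·sin54° = 650.
Substitute: T_P·(0.358368 + 1.5883·0.809017) = 650 → T_P = 395.538 ≈ 395.5 N.
Then T_Q = 1.5883 × 395.538 = 628.2 N.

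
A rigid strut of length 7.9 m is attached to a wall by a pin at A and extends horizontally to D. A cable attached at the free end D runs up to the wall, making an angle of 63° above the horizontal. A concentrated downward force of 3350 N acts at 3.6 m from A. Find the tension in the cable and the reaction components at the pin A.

T = 1713 N, A_x = 777.8 N, A_y = 1823 N

ΣM about A: T·sin63°·7.9 − 3350·3.6 = 0 → T = 12060/(7.9·0.891007) = 1713.32 ≈ 1713 N.
ΣF_x = 0: A_x − T·cos63° = 0 → A_x = 1713.32 × 0.45399 = 777.8 N.
ΣF_y = 0: A_y + T·sin63° − 3350 = 0 → A_y = 3350 − 1713.32 × 0.891007 = 1823 N.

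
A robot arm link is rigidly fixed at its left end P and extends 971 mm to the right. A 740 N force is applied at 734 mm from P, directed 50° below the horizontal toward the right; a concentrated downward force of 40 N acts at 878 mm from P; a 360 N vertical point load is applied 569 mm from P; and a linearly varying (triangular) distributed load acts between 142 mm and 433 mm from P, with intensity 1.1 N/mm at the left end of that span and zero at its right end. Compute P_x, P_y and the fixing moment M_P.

P_x = -475.7 N, P_y = 1127 N, M_P = 694300 N·mm

Resultant of the triangular load: ½ × 1.1 × 291 = 160.05 N, acting at 239 mm from P (one-third of the span from the peak).
ΣF_x = 0: P_x + 740·cos50° = 0 → P_x = -475.7 N.
ΣF_y = 0: P_y − 740·sin50° − 40 − 360 − ½·1.1·291 = 0 → P_y = 1127 N.
ΣM about P: M_P − 740·sin50°·734 − 40·878 − 360·569 − (½·1.1·291)·239 = 0 → M_P = 694300 N·mm.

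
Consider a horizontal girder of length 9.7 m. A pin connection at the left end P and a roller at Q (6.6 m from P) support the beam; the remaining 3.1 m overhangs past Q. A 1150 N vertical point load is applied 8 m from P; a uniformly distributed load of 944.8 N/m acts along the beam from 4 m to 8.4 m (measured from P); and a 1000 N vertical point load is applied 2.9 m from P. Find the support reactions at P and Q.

P_x = 0, P_y = 568.6 N, Q_y = 5739 N

Resultant of the distributed load: 944.8 × 4.4 = 4157.12 N at 6.2 m from P.
ΣM about P: Q_y·6.6 − 1150·8 − (944.8·4.4)·6.2 − 1000·2.9 = 0 → Q_y = 37874.144/6.6 = 5738.51 ≈ 5739 N.
ΣF_y = 0: P_y + 5738.51 − 1150 − 944.8·4.4 − 1000 = 0 → P_y = 568.6 N.
ΣF_x = 0: no horizontal applied forces, so P_x = 0.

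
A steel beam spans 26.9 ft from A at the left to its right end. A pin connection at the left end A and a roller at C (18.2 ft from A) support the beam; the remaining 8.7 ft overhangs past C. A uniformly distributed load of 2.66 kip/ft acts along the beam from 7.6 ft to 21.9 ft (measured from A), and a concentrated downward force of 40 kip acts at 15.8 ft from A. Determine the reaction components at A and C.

Resultant of the distributed load: 2.66 × 14.3 = 38.038 kip at 14.75 ft from A.
ΣM about A: C_y·18.2 − (2.66·14.3)·14.75 − 40·15.8 = 0 → C_y = 1193.0605/18.2 = 65.5528 ≈ 65.55 kip.
ΣF_y = 0: A_y + 65.5528 − 2.66·14.3 − 40 = 0 → A_y = 12.49 kip.
ΣF_x = 0: no horizontal applied forces, so A_x = 0.

A_x = 0, A_y = 12.49 kip, C_y = 65.55 kip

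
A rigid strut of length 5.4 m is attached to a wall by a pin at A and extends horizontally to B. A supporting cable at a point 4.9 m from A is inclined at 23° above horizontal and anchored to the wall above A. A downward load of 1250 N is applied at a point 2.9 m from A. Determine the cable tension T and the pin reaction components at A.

ΣM about A: T·sin23°·4.9 − 1250·2.9 = 0 → T = 3625/(4.9·0.390731) = 1893.36 ≈ 1893 N.
ΣF_x = 0: A_x − T·cos23° = 0 → A_x = 1893.36 × 0.920505 = 1743 N.
ΣF_y = 0: A_y + T·sin23° − 1250 = 0 → A_y = 1250 − 1893.36 × 0.390731 = 510.2 N.

T = 1893 N, A_x = 1743 N, A_y = 510.2 N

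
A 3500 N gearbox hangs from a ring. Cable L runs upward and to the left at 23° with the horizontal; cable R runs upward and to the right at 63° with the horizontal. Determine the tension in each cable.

T_L = 1593 N, T_R = 3230 N

ΣF_x = 0: −T_L·cos23° + T_R·cos63° = 0 → T_R = 2.02759·T_L.
ΣF_y = 0: T_L·sin23° + T_R·sin63° = 3500.
Substitute: T_L·(0.390731 + 2.02759·0.891007) = 3500 → T_L = 1592.84 ≈ 1593 N.
Then T_R = 2.02759 × 1592.84 = 3230 N.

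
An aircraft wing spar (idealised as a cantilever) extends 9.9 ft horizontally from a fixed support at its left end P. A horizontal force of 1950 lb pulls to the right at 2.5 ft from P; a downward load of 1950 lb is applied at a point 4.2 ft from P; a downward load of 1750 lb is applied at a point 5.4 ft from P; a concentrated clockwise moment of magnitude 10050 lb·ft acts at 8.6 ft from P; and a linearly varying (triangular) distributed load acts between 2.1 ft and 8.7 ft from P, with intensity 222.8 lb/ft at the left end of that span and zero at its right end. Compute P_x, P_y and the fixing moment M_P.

Resultant of the triangular load: ½ × 222.8 × 6.6 = 735.24 lb, acting at 4.3 ft from P (one-third of the span from the peak).
ΣF_x = 0: P_x + 1950 = 0 → P_x = -1950 lb.
ΣF_y = 0: P_y − 1950 − 1750 − ½·222.8·6.6 = 0 → P_y = 4435 lb.
ΣM about P: M_P − 1950·4.2 − 1750·5.4 − 10050 − (½·222.8·6.6)·4.3 = 0 → M_P = 30850 lb·ft.

P_x = -1950 lb, P_y = 4435 lb, M_P = 30850 lb·ft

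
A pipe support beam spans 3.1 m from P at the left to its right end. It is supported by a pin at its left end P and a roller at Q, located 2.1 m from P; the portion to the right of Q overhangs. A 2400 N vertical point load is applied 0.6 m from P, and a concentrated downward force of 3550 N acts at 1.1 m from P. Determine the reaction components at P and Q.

Moments about P: Q_y·2.1 − 2400·0.6 − 3550·1.1 = 0 → Q_y = 5345/2.1 = 2545.24 ≈ 2545 N.
ΣF_y = 0: P_y + 2545.24 − 2400 − 3550 = 0 → P_y = 3405 N.
ΣF_x = 0: no horizontal applied forces, so P_x = 0.

P_x = 0, P_y = 3405 N, Q_y = 2545 N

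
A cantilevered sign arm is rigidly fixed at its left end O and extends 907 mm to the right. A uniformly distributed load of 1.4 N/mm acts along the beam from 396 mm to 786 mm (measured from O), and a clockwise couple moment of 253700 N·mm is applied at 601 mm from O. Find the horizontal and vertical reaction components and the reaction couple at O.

O_x = 0, O_y = 546.0 N, M_O = 576400 N·mm

Resultant of the distributed load: 1.4 × 390 = 546 N at 591 mm from O.
ΣF_x = 0: O_x = 0.
ΣF_y = 0: O_y − 1.4·390 = 0 → O_y = 546.0 N.
ΣM about O: M_O − (1.4·390)·591 − 253700 = 0 → M_O = 576400 N·mm.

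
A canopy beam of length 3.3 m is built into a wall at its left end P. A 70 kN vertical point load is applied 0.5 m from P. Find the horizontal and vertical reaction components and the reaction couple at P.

ΣF_x = 0: P_x = 0.
ΣF_y = 0: P_y − 70 = 0 → P_y = 70.00 kN.
ΣM about P: M_P − 70·0.5 = 0 → M_P = 35.00 kN·m.

P_x = 0, P_y = 70.00 kN, M_P = 35.00 kN·m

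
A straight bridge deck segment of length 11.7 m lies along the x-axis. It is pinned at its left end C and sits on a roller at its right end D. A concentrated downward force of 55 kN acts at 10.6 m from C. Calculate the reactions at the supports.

Taking moments about C: D_y·11.7 − 55·10.6 = 0 → D_y = 583/11.7 = 49.8291 ≈ 49.83 kN.
ΣF_y = 0: C_y + 49.8291 − 55 = 0 → C_y = 5.171 kN.
ΣF_x = 0: no horizontal applied forces, so C_x = 0.

C_x = 0, C_y = 5.171 kN, D_y = 49.83 kN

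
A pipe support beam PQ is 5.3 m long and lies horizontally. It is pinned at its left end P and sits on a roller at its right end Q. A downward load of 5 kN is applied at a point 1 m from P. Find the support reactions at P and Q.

Taking moments about P: Q_y·5.3 − 5·1 = 0 → Q_y = 5/5.3 = 0.943396 ≈ 0.9434 kN.
ΣF_y = 0: P_y + 0.943396 − 5 = 0 → P_y = 4.057 kN.
ΣF_x = 0: no horizontal applied forces, so P_x = 0.

P_x = 0, P_y = 4.057 kN, Q_y = 0.9434 kN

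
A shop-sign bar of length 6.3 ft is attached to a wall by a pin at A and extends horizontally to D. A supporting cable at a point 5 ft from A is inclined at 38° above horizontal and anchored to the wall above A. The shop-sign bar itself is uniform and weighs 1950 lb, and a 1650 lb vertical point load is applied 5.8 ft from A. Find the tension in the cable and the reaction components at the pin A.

ΣM about A: T·sin38°·5 − 1950·3.15 − 1650·5.8 = 0 → T = 15712.5/(5·0.615661) = 5104.27 ≈ 5104 lb.
ΣF_x = 0: A_x − T·cos38° = 0 → A_x = 5104.27 × 0.788011 = 4022 lb.
ΣF_y = 0: A_y + T·sin38° − 1950 − 1650 = 0 → A_y = 3600 − 5104.27 × 0.615661 = 457.5 lb.

T = 5104 lb, A_x = 4022 lb, A_y = 457.5 lb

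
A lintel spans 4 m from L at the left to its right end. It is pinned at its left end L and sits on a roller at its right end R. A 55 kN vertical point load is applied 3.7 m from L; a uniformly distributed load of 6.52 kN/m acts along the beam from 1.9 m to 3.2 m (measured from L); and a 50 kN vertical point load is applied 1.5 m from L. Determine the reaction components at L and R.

Resultant of the distributed load: 6.52 × 1.3 = 8.476 kN at 2.55 m from L.
Moments about L: R_y·4 − 55·3.7 − (6.52·1.3)·2.55 − 50·1.5 = 0 → R_y = 300.1138/4 = 75.0285 ≈ 75.03 kN.
ΣF_y = 0: L_y + 75.0285 − 55 − 6.52·1.3 − 50 = 0 → L_y = 38.45 kN.
ΣF_x = 0: no horizontal applied forces, so L_x = 0.

L_x = 0, L_y = 38.45 kN, R_y = 75.03 kN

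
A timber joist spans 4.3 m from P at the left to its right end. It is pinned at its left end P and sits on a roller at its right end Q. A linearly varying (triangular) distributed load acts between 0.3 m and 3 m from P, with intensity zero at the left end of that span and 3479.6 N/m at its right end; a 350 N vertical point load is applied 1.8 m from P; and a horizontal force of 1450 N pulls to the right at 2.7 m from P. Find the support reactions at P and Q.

P_x = -1450 N, P_y = 2607 N, Q_y = 2441 N

Resultant of the triangular load: ½ × 3479.6 × 2.7 = 4697.46 N, acting at 2.1 m from P (one-third of the span from the peak).
ΣM about P: Q_y·4.3 − (½·3479.6·2.7)·2.1 − 350·1.8 = 0 → Q_y = 10494.666/4.3 = 2440.62 ≈ 2441 N.
ΣF_y = 0: P_y + 2440.62 − ½·3479.6·2.7 − 350 = 0 → P_y = 2607 N.
ΣF_x = 0: P_x + 1450 = 0 → P_x = -1450 N.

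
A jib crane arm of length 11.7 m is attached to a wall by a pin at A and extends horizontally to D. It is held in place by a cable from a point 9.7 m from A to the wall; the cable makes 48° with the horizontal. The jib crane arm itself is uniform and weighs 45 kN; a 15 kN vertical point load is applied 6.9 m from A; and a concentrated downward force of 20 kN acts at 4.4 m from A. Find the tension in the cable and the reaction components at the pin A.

T = 63.09 kN, A_x = 42.21 kN, A_y = 33.12 kN

ΣM about A: T·sin48°·9.7 − 45·5.85 − 15·6.9 − 20·4.4 = 0 → T = 454.75/(9.7·0.743145) = 63.0852 ≈ 63.09 kN.
ΣF_x = 0: A_x − T·cos48° = 0 → A_x = 63.0852 × 0.669131 = 42.21 kN.
ΣF_y = 0: A_y + T·sin48° − 45 − 15 − 20 = 0 → A_y = 80 − 63.0852 × 0.743145 = 33.12 kN.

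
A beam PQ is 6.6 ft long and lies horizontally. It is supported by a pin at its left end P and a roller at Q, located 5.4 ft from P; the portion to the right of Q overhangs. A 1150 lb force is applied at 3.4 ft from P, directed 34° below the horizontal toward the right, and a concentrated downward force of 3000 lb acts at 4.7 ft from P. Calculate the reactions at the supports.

ΣM about P: Q_y·5.4 − 1150·sin34°·3.4 − 3000·4.7 = 0 → Q_y = 16286.4/5.4 = 3016 lb.
ΣF_y = 0: P_y + 3016 − 1150·sin34° − 3000 = 0 → P_y = 627.1 lb.
ΣF_x = 0: P_x + 1150·cos34° = 0 → P_x = -953.4 lb.

P_x = -953.4 lb, P_y = 627.1 lb, Q_y = 3016 lb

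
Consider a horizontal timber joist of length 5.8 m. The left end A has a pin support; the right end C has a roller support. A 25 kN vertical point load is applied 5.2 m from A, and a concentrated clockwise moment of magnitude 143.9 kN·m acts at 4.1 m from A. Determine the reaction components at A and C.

ΣM about A: C_y·5.8 − 25·5.2 − 143.9 = 0 → C_y = 273.9/5.8 = 47.2241 ≈ 47.22 kN.
ΣF_y = 0: A_y + 47.2241 − 25 = 0 → A_y = -22.22 kN.
ΣF_x = 0: no horizontal applied forces, so A_x = 0.

A_x = 0, A_y = -22.22 kN, C_y = 47.22 kN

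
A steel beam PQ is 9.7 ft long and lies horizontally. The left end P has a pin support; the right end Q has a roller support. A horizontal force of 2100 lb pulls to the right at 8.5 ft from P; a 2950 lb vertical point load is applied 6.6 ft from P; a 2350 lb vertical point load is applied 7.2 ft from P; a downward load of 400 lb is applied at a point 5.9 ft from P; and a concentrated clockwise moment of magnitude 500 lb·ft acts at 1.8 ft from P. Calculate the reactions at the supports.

P_x = -2100 lb, P_y = 1654 lb, Q_y = 4046 lb

ΣM about P: Q_y·9.7 − 2950·6.6 − 2350·7.2 − 400·5.9 − 500 = 0 → Q_y = 39250/9.7 = 4046.39 ≈ 4046 lb.
ΣF_y = 0: P_y + 4046.39 − 2950 − 2350 − 400 = 0 → P_y = 1654 lb.
ΣF_x = 0: P_x + 2100 = 0 → P_x = -2100 lb.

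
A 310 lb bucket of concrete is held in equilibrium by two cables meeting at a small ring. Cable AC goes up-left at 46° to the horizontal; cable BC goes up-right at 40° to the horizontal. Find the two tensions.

T_AC = 238.1 lb, T_BC = 215.9 lb

ΣF_x = 0: −T_AC·cos46° + T_BC·cos40° = 0 → T_BC = 0.906812·T_AC.
ΣF_y = 0: T_AC·sin46° + T_BC·sin40° = 310.
Substitute: T_AC·(0.71934 + 0.906812·0.642788) = 310 → T_AC = 238.054 ≈ 238.1 lb.
Then T_BC = 0.906812 × 238.054 = 215.9 lb.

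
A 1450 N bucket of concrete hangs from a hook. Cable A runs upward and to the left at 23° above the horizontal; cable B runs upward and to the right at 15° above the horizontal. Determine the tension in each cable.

T_A = 2275 N, T_B = 2168 N

ΣF_x = 0: −T_A·cos23° + T_B·cos15° = 0 → T_B = 0.952977·T_A.
ΣF_y = 0: T_A·sin23° + T_B·sin15° = 1450.
Substitute: T_A·(0.390731 + 0.952977·0.258819) = 1450 → T_A = 2274.94 ≈ 2275 N.
Then T_B = 0.952977 × 2274.94 = 2168 N.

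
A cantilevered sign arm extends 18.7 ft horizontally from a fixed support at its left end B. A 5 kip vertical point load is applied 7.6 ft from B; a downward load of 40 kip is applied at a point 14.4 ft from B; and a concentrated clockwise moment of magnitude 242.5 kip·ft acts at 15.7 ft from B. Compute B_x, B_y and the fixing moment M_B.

ΣF_x = 0: B_x = 0.
ΣF_y = 0: B_y − 5 − 40 = 0 → B_y = 45.00 kip.
ΣM about B: M_B − 5·7.6 − 40·14.4 − 242.5 = 0 → M_B = 856.5 kip·ft.

B_x = 0, B_y = 45.00 kip, M_B = 856.5 kip·ft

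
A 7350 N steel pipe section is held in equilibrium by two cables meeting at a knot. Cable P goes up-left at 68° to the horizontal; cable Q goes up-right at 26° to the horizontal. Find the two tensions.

ΣF_x = 0: −T_P·cos68° + T_Q·cos26° = 0 → T_Q = 0.416788·T_P.
ΣF_y = 0: T_P·sin68° + T_Q·sin26° = 7350.
Substitute: T_P·(0.927184 + 0.416788·0.438371) = 7350 → T_P = 6622.27 ≈ 6622 N.
Then T_Q = 0.416788 × 6622.27 = 2760 N.

T_P = 6622 N, T_Q = 2760 N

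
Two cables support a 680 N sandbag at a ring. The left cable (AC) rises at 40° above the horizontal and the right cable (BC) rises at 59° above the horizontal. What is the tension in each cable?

T_AC = 354.6 N, T_BC = 527.4 N

ΣF_x = 0: −T_AC·cos40° + T_BC·cos59° = 0 → T_BC = 1.48735·T_AC.
ΣF_y = 0: T_AC·sin40° + T_BC·sin59° = 680.
Substitute: T_AC·(0.642788 + 1.48735·0.857167) = 680 → T_AC = 354.592 ≈ 354.6 N.
Then T_BC = 1.48735 × 354.592 = 527.4 N.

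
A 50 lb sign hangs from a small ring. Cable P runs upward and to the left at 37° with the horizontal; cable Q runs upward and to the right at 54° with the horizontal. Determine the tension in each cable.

ΣF_x = 0: −T_P·cos37° + T_Q·cos54° = 0 → T_Q = 1.35872·T_P.
ΣF_y = 0: T_P·sin37° + T_Q·sin54° = 50.
Substitute: T_P·(0.601815 + 1.35872·0.809017) = 50 → T_P = 29.3937 ≈ 29.39 lb.
Then T_Q = 1.35872 × 29.3937 = 39.94 lb.

T_P = 29.39 lb, T_Q = 39.94 lb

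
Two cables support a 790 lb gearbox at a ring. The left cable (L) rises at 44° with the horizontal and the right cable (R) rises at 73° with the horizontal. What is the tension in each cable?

T_L = 259.2 lb, T_R = 637.8 lb

ΣF_x = 0: −T_L·cos44° + T_R·cos73° = 0 → T_R = 2.46036·T_L.
ΣF_y = 0: T_L·sin44° + T_R·sin73° = 790.
Substitute: T_L·(0.694658 + 2.46036·0.956305) = 790 → T_L = 259.228 ≈ 259.2 lb.
Then T_R = 2.46036 × 259.228 = 637.8 lb.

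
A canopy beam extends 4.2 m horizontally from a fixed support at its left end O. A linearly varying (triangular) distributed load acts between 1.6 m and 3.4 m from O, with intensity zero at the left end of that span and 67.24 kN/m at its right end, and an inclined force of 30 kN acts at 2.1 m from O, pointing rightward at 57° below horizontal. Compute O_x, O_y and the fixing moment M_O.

O_x = -16.34 kN, O_y = 85.68 kN, M_O = 222.3 kN·m

Resultant of the triangular load: ½ × 67.24 × 1.8 = 60.516 kN, acting at 2.8 m from O (one-third of the span from the peak).
ΣF_x = 0: O_x + 30·cos57° = 0 → O_x = -16.34 kN.
ΣF_y = 0: O_y − ½·67.24·1.8 − 30·sin57° = 0 → O_y = 85.68 kN.
ΣM about O: M_O − (½·67.24·1.8)·2.8 − 30·sin57°·2.1 = 0 → M_O = 222.3 kN·m.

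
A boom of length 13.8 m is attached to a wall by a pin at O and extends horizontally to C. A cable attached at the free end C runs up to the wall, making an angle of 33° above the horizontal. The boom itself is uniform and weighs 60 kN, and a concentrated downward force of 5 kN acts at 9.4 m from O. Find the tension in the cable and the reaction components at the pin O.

T = 61.34 kN, O_x = 51.44 kN, O_y = 31.59 kN

ΣM about O: T·sin33°·13.8 − 60·6.9 − 5·9.4 = 0 → T = 461/(13.8·0.544639) = 61.3357 ≈ 61.34 kN.
ΣF_x = 0: O_x − T·cos33° = 0 → O_x = 61.3357 × 0.838671 = 51.44 kN.
ΣF_y = 0: O_y + T·sin33° − 60 − 5 = 0 → O_y = 65 − 61.3357 × 0.544639 = 31.59 kN.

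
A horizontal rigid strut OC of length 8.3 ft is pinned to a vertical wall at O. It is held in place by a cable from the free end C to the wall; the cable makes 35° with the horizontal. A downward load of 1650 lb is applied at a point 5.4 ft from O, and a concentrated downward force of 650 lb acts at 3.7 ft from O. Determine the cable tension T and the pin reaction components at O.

T = 2377 lb, O_x = 1947 lb, O_y = 936.7 lb

ΣM about O: T·sin35°·8.3 − 1650·5.4 − 650·3.7 = 0 → T = 11315/(8.3·0.573576) = 2376.76 ≈ 2377 lb.
ΣF_x = 0: O_x − T·cos35° = 0 → O_x = 2376.76 × 0.819152 = 1947 lb.
ΣF_y = 0: O_y + T·sin35° − 1650 − 650 = 0 → O_y = 2300 − 2376.76 × 0.573576 = 936.7 lb.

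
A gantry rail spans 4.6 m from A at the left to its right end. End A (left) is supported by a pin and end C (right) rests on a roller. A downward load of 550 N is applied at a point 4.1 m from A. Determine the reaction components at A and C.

Taking moments about A: C_y·4.6 − 550·4.1 = 0 → C_y = 2255/4.6 = 490.217 ≈ 490.2 N.
ΣF_y = 0: A_y + 490.217 − 550 = 0 → A_y = 59.78 N.
ΣF_x = 0: no horizontal applied forces, so A_x = 0.

A_x = 0, A_y = 59.78 N, C_y = 490.2 N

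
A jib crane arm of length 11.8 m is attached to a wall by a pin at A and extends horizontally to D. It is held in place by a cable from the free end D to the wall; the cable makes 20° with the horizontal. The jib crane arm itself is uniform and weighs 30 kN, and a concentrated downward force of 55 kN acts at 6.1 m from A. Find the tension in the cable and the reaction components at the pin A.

T = 127.0 kN, A_x = 119.3 kN, A_y = 41.57 kN

ΣM about A: T·sin20°·11.8 − 30·5.9 − 55·6.1 = 0 → T = 512.5/(11.8·0.34202) = 126.987 ≈ 127.0 kN.
ΣF_x = 0: A_x − T·cos20° = 0 → A_x = 126.987 × 0.939693 = 119.3 kN.
ΣF_y = 0: A_y + T·sin20° − 30 − 55 = 0 → A_y = 85 − 126.987 × 0.34202 = 41.57 kN.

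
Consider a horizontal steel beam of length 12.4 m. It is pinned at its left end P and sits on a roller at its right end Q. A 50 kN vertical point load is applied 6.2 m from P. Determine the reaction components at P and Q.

Taking moments about P: Q_y·12.4 − 50·6.2 = 0 → Q_y = 310/12.4 = 25.00 kN.
ΣF_y = 0: P_y + 25 − 50 = 0 → P_y = 25.00 kN.
ΣF_x = 0: no horizontal applied forces, so P_x = 0.

P_x = 0, P_y = 25.00 kN, Q_y = 25.00 kN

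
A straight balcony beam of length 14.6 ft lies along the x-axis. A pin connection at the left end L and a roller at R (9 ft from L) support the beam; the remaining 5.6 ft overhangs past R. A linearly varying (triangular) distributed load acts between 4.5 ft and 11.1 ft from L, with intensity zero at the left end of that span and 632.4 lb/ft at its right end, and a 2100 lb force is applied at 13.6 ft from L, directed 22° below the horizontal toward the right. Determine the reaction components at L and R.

Resultant of the triangular load: ½ × 632.4 × 6.6 = 2086.92 lb, acting at 8.9 ft from L (one-third of the span from the peak).
Taking moments about L: R_y·9 − (½·632.4·6.6)·8.9 − 2100·sin22°·13.6 = 0 → R_y = 29272.4/9 = 3252.49 ≈ 3252 lb.
ΣF_y = 0: L_y + 3252.49 − ½·632.4·6.6 − 2100·sin22° = 0 → L_y = -378.9 lb.
ΣF_x = 0: L_x + 2100·cos22° = 0 → L_x = -1947 lb.

L_x = -1947 lb, L_y = -378.9 lb, R_y = 3252 lb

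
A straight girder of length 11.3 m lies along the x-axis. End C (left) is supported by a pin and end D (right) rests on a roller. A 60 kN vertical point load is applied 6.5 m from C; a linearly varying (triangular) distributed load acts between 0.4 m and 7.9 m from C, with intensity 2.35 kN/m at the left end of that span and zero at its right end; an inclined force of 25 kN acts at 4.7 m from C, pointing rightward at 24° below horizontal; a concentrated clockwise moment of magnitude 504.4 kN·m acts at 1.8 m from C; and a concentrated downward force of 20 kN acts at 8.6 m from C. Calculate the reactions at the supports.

Resultant of the triangular load: ½ × 2.35 × 7.5 = 8.8125 kN, acting at 2.9 m from C (one-third of the span from the peak).
ΣM about C: D_y·11.3 − 60·6.5 − (½·2.35·7.5)·2.9 − 25·sin24°·4.7 − 504.4 − 20·8.6 = 0 → D_y = 1139.75/11.3 = 100.863 ≈ 100.9 kN.
ΣF_y = 0: C_y + 100.863 − 60 − ½·2.35·7.5 − 25·sin24° − 20 = 0 → C_y = -1.882 kN.
ΣF_x = 0: C_x + 25·cos24° = 0 → C_x = -22.84 kN.

C_x = -22.84 kN, C_y = -1.882 kN, D_y = 100.9 kN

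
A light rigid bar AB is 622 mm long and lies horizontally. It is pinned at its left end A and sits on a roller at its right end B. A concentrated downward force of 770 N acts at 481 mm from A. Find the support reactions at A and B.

Taking moments about A: B_y·622 − 770·481 = 0 → B_y = 370370/622 = 595.45 ≈ 595.5 N.
ΣF_y = 0: A_y + 595.45 − 770 = 0 → A_y = 174.5 N.
ΣF_x = 0: no horizontal applied forces, so A_x = 0.

A_x = 0, A_y = 174.5 N, B_y = 595.5 N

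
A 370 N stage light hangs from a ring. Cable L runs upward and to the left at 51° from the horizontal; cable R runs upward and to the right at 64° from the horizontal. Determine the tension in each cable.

T_L = 179.0 N, T_R = 256.9 N

ΣF_x = 0: −T_L·cos51° + T_R·cos64° = 0 → T_R = 1.43559·T_L.
ΣF_y = 0: T_L·sin51° + T_R·sin64° = 370.
Substitute: T_L·(0.777146 + 1.43559·0.898794) = 370 → T_L = 178.965 ≈ 179.0 N.
Then T_R = 1.43559 × 178.965 = 256.9 N.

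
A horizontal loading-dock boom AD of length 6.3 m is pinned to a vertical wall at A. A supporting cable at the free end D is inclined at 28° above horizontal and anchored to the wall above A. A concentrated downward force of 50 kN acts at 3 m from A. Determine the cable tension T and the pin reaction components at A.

T = 50.72 kN, A_x = 44.78 kN, A_y = 26.19 kN

ΣM about A: T·sin28°·6.3 − 50·3 = 0 → T = 150/(6.3·0.469472) = 50.7155 ≈ 50.72 kN.
ΣF_x = 0: A_x − T·cos28° = 0 → A_x = 50.7155 × 0.882948 = 44.78 kN.
ΣF_y = 0: A_y + T·sin28° − 50 = 0 → A_y = 50 − 50.7155 × 0.469472 = 26.19 kN.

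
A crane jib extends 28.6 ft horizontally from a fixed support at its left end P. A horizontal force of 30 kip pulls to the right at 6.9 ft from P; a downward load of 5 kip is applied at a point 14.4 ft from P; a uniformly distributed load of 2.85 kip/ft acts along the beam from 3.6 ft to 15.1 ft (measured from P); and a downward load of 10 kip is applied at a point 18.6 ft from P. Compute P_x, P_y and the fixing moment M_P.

Resultant of the distributed load: 2.85 × 11.5 = 32.775 kip at 9.35 ft from P.
ΣF_x = 0: P_x + 30 = 0 → P_x = -30.00 kip.
ΣF_y = 0: P_y − 5 − 2.85·11.5 − 10 = 0 → P_y = 47.77 kip.
ΣM about P: M_P − 5·14.4 − (2.85·11.5)·9.35 − 10·18.6 = 0 → M_P = 564.4 kip·ft.

P_x = -30.00 kip, P_y = 47.77 kip, M_P = 564.4 kip·ft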